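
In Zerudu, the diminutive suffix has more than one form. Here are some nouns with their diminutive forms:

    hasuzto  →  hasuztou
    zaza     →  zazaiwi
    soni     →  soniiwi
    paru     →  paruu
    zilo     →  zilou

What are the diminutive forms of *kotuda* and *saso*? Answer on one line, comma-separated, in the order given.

Looking at the last vowel of each stem: -u when the last vowel of the stem is a rounded vowel (*hasuzto*, *paru*, *zilo*); -iwi when the last vowel of the stem is an unrounded vowel (*zaza*, *soni*).
The last vowel of *kotuda* is /a/, which is an unrounded vowel, so the suffix is -iwi, giving *kotudaiwi*.
*saso* — last vowel /o/ (a rounded vowel) → -u → *sasou*.

kotudaiwi, sasou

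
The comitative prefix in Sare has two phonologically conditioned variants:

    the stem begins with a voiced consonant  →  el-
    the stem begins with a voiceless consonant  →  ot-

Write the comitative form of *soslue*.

*soslue*: first consonant = /s/, voiceless → ot- → *otsoslue*.

otsoslue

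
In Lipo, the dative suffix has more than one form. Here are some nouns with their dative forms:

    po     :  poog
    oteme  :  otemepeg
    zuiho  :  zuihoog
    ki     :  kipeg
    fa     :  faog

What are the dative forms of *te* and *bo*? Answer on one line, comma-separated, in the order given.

The pattern is front/back vowel harmony: -peg when the last vowel of the stem is a front vowel (*oteme*, *ki*); -og when the last vowel of the stem is a back vowel (*po*, *zuiho*, *fa*).
The last vowel of *te* is /e/, which is a front vowel, so the suffix is -peg, giving *tepeg*.
*bo* — last vowel /o/ (a back vowel) → -og → *boog*.

tepeg, boog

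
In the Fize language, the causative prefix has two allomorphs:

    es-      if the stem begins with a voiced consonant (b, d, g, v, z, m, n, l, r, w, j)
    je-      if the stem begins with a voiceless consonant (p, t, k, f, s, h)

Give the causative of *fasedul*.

jefasedul

*fasedul* — first consonant /f/ (voiceless) → je- → *jefasedul*.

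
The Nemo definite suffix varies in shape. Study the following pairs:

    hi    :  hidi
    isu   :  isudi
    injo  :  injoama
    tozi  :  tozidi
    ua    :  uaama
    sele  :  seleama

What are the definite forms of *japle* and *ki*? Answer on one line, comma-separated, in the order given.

japleama, kidi

The pattern is height harmony: -di when the last vowel of the stem is a high vowel (*hi*, *isu*, *tozi*); -ama when the last vowel of the stem is a non-high vowel (*injo*, *ua*, *sele*).
*japle*: last vowel = /e/, a non-high vowel → -ama → *japleama*.
The last vowel of *ki* is /i/, which is a high vowel, so the suffix is -di, giving *kidi*.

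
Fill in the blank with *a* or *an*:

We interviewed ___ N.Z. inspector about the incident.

The indefinite article is chosen by the initial *sound* of the following word, not its spelling.
The initialism *N.Z.* is read letter by letter; the first letter, N, is pronounced /ɛn/, which begins with a vowel sound.
So the article is *an*: We interviewed an N.Z. inspector about the incident.

an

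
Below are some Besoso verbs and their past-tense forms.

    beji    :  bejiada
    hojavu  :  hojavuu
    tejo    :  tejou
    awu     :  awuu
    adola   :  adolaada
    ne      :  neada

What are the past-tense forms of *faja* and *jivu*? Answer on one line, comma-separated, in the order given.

Looking at the last vowel of each stem: -u when the last vowel of the stem is a rounded vowel (*hojavu*, *tejo*, *awu*); -ada when the last vowel of the stem is an unrounded vowel (*beji*, *adola*, *ne*).
The last vowel of *faja* is /a/, which is an unrounded vowel, so the suffix is -ada, giving *fajaada*.
The last vowel of *jivu* is /u/, which is a rounded vowel, so the suffix is -u, giving *jivuu*.

fajaada, jivuu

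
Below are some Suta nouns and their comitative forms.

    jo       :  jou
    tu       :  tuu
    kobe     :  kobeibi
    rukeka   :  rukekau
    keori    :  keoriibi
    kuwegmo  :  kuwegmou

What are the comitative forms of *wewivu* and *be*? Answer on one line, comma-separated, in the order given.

The suffix is conditioned by the last vowel: -ibi when the last vowel of the stem is a front vowel (*kobe*, *keori*); -u when the last vowel of the stem is a back vowel (*jo*, *tu*, *rukeka*, *kuwegmo*).
*wewivu*: last vowel = /u/, a back vowel → -u → *wewivuu*.
*be*: last vowel = /e/, a front vowel → -ibi → *beibi*.

wewivuu, beibi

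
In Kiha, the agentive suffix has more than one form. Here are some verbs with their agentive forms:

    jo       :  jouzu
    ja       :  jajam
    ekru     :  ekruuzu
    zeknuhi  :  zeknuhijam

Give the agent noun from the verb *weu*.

weuuzu

The suffix is conditioned by the last vowel: -uzu when the last vowel of the stem is a rounded vowel (*jo*, *ekru*); -jam when the last vowel of the stem is an unrounded vowel (*ja*, *zeknuhi*).
*weu*: last vowel = /u/, a rounded vowel → -uzu → *weuuzu*.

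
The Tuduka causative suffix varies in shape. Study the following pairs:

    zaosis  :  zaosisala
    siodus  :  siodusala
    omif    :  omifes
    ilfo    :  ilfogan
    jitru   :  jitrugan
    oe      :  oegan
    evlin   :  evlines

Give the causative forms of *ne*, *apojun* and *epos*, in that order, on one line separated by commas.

Looking at the final sound of each stem: -ala when the stem ends in a sibilant (*zaosis*, *siodus*); -es when the stem ends in a non-sibilant consonant (*omif*, *evlin*); -gan when the stem ends in a vowel (*ilfo*, *jitru*, *oe*).
*ne* — final sound /e/ (a vowel) → -gan → *negan*.
*apojun*: final sound = /n/, a non-sibilant consonant → -es → *apojunes*.
*epos*: final sound = /s/, a sibilant → -ala → *eposala*.

negan, apojunes, eposala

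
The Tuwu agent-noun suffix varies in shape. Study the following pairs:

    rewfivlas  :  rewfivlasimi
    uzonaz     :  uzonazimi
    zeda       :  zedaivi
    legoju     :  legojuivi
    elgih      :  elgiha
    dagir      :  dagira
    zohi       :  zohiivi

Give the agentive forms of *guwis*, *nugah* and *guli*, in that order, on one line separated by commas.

guwisimi, nugaha, guliivi

The pattern is sibilance of the final sound: -imi when the stem ends in a sibilant (*rewfivlas*, *uzonaz*); -a when the stem ends in a non-sibilant consonant (*elgih*, *dagir*); -ivi when the stem ends in a vowel (*zeda*, *legoju*, *zohi*).
The final sound of *guwis* is /s/, which is a sibilant, so the suffix is -imi, giving *guwisimi*.
Since the final sound of *nugah* is /h/ (a non-sibilant consonant), it takes -a, giving *nugaha*.
*guli*: final sound = /i/, a vowel → -ivi → *guliivi*.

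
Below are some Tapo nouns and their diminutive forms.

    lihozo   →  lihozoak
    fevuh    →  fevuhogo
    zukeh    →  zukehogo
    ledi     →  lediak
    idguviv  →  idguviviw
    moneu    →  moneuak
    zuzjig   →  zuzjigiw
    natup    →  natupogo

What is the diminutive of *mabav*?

Looking at the final sound of each stem: -ogo when the stem ends in a voiceless consonant (*fevuh*, *zukeh*, *natup*); -iw when the stem ends in a voiced consonant (*idguviv*, *zuzjig*); -ak when the stem ends in a vowel (*lihozo*, *ledi*, *moneu*).
*mabav*: final sound = /v/, a voiced consonant → -iw → *mabaviw*.

mabaviw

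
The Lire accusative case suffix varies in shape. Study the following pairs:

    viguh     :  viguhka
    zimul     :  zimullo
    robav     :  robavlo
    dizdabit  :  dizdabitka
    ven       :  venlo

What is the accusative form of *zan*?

zanlo

The alternation tracks the final consonant of the stem — -ka when the stem ends in a voiceless consonant (*viguh*, *dizdabit*); -lo when the stem ends in a voiced consonant (*zimul*, *robav*, *ven*).
Since the final consonant of *zan* is /n/ (voiced), it takes -lo, giving *zanlo*.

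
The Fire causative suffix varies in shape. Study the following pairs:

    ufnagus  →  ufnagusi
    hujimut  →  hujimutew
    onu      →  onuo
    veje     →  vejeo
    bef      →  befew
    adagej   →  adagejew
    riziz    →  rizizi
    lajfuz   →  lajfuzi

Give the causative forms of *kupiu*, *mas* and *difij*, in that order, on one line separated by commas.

The pattern is sibilance of the final sound: -i when the stem ends in a sibilant (*ufnagus*, *riziz*, *lajfuz*); -ew when the stem ends in a non-sibilant consonant (*hujimut*, *bef*, *adagej*); -o when the stem ends in a vowel (*onu*, *veje*).
*kupiu* — final sound /u/ (a vowel) → -o → *kupiuo*.
The final sound of *mas* is /s/, which is a sibilant, so the suffix is -i, giving *masi*.
The final sound of *difij* is /j/, which is a non-sibilant consonant, so the suffix is -ew, giving *difijew*.

kupiuo, masi, difijew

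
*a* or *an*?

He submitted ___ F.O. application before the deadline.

The indefinite article is chosen by the initial *sound* of the following word, not its spelling.
The initialism *F.O.* is read letter by letter; the first letter, F, is pronounced /ɛf/, which begins with a vowel sound.
So the article is *an*: He submitted an F.O. application before the deadline.

an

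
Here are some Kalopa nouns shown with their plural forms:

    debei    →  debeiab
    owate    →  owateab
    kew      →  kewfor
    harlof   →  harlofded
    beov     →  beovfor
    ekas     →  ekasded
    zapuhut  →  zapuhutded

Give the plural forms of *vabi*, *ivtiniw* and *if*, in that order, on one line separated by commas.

Looking at the final sound of each stem: -ded when the stem ends in a voiceless consonant (*harlof*, *ekas*, *zapuhut*); -for when the stem ends in a voiced consonant (*kew*, *beov*); -ab when the stem ends in a vowel (*debei*, *owate*).
The final sound of *vabi* is /i/, which is a vowel, so the suffix is -ab, giving *vabiab*.
*ivtiniw*: final sound = /w/, a voiced consonant → -for → *ivtiniwfor*.
The final sound of *if* is /f/, which is a voiceless consonant, so the suffix is -ded, giving *ifded*.

vabiab, ivtiniwfor, ifded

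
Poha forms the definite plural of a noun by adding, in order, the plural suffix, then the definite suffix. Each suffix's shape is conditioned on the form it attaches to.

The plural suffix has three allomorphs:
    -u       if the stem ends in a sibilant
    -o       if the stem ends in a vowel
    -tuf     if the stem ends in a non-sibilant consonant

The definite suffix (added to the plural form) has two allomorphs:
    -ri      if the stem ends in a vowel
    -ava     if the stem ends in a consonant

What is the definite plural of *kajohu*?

kajohuori

*kajohu* — final sound /u/ (a vowel) → -o → *kajohuo*.
The final sound of the plural form *kajohuo* is /o/, which is a vowel, so the definite suffix is -ri, giving *kajohuori*.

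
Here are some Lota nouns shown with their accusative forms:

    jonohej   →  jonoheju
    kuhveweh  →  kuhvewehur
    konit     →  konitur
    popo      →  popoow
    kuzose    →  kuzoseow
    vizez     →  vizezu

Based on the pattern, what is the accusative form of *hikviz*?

The pattern is voicing of the final sound: -ur when the stem ends in a voiceless consonant (*kuhveweh*, *konit*); -u when the stem ends in a voiced consonant (*jonohej*, *vizez*); -ow when the stem ends in a vowel (*popo*, *kuzose*).
*hikviz*: final sound = /z/, a voiced consonant → -u → *hikvizu*.

hikvizu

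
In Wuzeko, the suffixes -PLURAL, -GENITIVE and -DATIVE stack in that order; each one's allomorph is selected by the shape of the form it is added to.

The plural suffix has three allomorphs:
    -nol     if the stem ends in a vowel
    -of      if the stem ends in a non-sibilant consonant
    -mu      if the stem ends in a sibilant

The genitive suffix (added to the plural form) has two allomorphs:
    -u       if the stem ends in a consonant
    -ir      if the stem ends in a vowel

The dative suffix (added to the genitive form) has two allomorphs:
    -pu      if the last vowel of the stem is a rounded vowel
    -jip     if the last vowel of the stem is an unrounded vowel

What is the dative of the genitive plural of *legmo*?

Since the final sound of *legmo* is /o/ (a vowel), it takes -nol, giving *legmonol*.
The plural form *legmonol* — final sound /l/ (a consonant) → -u → *legmonolu*.
The genitive form *legmonolu*: last vowel = /u/, a rounded vowel → -pu → *legmonolupu*.

legmonolupu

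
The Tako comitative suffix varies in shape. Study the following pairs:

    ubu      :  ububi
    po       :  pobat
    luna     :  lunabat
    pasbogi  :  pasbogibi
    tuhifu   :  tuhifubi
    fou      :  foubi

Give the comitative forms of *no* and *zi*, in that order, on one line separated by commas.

The pattern is height harmony: -bi when the last vowel of the stem is a high vowel (*ubu*, *pasbogi*, *tuhifu*, *fou*); -bat when the last vowel of the stem is a non-high vowel (*po*, *luna*).
*no*: last vowel = /o/, a non-high vowel → -bat → *nobat*.
*zi* — last vowel /i/ (a high vowel) → -bi → *zibi*.

nobat, zibi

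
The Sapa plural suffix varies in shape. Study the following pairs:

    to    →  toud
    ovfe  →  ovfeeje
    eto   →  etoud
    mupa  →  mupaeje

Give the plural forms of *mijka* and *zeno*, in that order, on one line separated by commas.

The pattern is rounding harmony: -ud when the last vowel of the stem is a rounded vowel (*to*, *eto*); -eje when the last vowel of the stem is an unrounded vowel (*ovfe*, *mupa*).
The last vowel of *mijka* is /a/, which is an unrounded vowel, so the suffix is -eje, giving *mijkaeje*.
*zeno*: last vowel = /o/, a rounded vowel → -ud → *zenoud*.

mijkaeje, zenoud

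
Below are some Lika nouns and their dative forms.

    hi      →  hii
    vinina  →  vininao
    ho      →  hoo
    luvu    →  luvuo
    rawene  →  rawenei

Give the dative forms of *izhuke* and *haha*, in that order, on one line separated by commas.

izhukei, hahao

The suffix is conditioned by the last vowel: -i when the last vowel of the stem is a front vowel (*hi*, *rawene*); -o when the last vowel of the stem is a back vowel (*vinina*, *ho*, *luvu*).
Since the last vowel of *izhuke* is /e/ (a front vowel), it takes -i, giving *izhukei*.
*haha*: last vowel = /a/, a back vowel → -o → *hahao*.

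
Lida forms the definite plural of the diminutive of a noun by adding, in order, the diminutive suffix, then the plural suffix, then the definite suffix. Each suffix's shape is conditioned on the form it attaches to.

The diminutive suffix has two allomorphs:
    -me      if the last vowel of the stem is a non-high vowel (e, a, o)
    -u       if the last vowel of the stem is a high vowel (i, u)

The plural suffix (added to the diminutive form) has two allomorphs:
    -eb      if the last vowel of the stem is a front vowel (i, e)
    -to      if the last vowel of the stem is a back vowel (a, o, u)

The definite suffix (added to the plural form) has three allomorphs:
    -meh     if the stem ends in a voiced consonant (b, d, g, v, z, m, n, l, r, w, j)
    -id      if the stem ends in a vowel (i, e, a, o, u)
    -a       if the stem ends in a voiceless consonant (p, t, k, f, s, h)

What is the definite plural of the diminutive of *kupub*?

Since the last vowel of *kupub* is /u/ (a high vowel), it takes -u, giving *kupubu*.
The last vowel of the diminutive form *kupubu* is /u/, which is a back vowel, so the plural suffix is -to, giving *kupubuto*.
The final sound of the plural form *kupubuto* is /o/, which is a vowel, so the definite suffix is -id, giving *kupubutoid*.

kupubutoid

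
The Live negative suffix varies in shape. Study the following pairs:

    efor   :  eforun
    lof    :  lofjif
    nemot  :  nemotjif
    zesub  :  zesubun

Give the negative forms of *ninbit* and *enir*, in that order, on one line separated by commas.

The suffix is conditioned by the final consonant: -jif when the stem ends in a voiceless consonant (*lof*, *nemot*); -un when the stem ends in a voiced consonant (*efor*, *zesub*).
*ninbit* — final consonant /t/ (voiceless) → -jif → *ninbitjif*.
*enir*: final consonant = /r/, voiced → -un → *enirun*.

ninbitjif, enirun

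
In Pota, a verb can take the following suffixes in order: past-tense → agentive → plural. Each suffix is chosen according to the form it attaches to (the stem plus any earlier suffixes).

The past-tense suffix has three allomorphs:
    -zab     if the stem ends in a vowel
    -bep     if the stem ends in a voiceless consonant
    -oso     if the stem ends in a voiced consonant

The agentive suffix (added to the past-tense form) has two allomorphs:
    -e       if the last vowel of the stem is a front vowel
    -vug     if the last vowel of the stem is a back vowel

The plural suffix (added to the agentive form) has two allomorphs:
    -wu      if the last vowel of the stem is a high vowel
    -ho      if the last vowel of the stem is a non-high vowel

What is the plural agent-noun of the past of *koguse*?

kogusezabvugwu

Since the final sound of *koguse* is /e/ (a vowel), it takes -zab, giving *kogusezab*.
The last vowel of the past-tense form *kogusezab* is /a/, which is a back vowel, so the agentive suffix is -vug, giving *kogusezabvug*.
Since the last vowel of the agentive form *kogusezabvug* is /u/ (a high vowel), it takes -wu, giving *kogusezabvugwu*.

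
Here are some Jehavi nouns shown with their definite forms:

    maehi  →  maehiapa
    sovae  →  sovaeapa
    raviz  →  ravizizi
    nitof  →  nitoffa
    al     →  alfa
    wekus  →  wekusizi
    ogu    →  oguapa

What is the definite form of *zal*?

Looking at the final sound of each stem: -izi when the stem ends in a sibilant (*raviz*, *wekus*); -fa when the stem ends in a non-sibilant consonant (*nitof*, *al*); -apa when the stem ends in a vowel (*maehi*, *sovae*, *ogu*).
*zal*: final sound = /l/, a non-sibilant consonant → -fa → *zalfa*.

zalfa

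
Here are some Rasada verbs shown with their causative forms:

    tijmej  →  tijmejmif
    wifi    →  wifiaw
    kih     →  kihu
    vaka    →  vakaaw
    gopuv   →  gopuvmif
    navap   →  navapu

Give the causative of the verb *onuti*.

The pattern is voicing of the final sound: -u when the stem ends in a voiceless consonant (*kih*, *navap*); -mif when the stem ends in a voiced consonant (*tijmej*, *gopuv*); -aw when the stem ends in a vowel (*wifi*, *vaka*).
*onuti* — final sound /i/ (a vowel) → -aw → *onutiaw*.

onutiaw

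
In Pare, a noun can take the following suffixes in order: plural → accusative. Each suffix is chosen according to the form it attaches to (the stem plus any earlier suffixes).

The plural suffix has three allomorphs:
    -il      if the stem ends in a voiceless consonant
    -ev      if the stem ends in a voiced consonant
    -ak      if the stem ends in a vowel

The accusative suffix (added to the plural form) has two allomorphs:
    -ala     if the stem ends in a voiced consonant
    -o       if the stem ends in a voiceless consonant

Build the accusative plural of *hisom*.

The final sound of *hisom* is /m/, which is a voiced consonant, so the plural suffix is -ev, giving *hisomev*.
Since the final consonant of the plural form *hisomev* is /v/ (voiced), it takes -ala, giving *hisomevala*.

hisomevala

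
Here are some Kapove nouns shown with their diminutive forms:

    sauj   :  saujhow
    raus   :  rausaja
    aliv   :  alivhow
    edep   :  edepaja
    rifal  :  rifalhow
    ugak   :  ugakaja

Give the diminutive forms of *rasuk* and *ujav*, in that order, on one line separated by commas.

rasukaja, ujavhow

The alternation tracks the final consonant of the stem — -aja when the stem ends in a voiceless consonant (*raus*, *edep*, *ugak*); -how when the stem ends in a voiced consonant (*sauj*, *aliv*, *rifal*).
*rasuk*: final consonant = /k/, voiceless → -aja → *rasukaja*.
The final consonant of *ujav* is /v/, which is voiced, so the suffix is -how, giving *ujavhow*.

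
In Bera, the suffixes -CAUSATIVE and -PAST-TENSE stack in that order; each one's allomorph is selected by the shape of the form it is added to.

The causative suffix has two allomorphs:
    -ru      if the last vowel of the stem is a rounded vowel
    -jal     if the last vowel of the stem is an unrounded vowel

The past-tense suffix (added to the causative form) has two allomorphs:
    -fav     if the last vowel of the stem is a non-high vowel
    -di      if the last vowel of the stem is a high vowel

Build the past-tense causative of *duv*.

The last vowel of *duv* is /u/, which is a rounded vowel, so the causative suffix is -ru, giving *duvru*.
Since the last vowel of the causative form *duvru* is /u/ (a high vowel), it takes -di, giving *duvrudi*.

duvrudi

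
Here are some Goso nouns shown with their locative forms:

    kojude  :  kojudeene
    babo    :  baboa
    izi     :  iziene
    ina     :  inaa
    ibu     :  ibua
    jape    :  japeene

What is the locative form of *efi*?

efiene

Looking at the last vowel of each stem: -ene when the last vowel of the stem is a front vowel (*kojude*, *izi*, *jape*); -a when the last vowel of the stem is a back vowel (*babo*, *ina*, *ibu*).
*efi* — last vowel /i/ (a front vowel) → -ene → *efiene*.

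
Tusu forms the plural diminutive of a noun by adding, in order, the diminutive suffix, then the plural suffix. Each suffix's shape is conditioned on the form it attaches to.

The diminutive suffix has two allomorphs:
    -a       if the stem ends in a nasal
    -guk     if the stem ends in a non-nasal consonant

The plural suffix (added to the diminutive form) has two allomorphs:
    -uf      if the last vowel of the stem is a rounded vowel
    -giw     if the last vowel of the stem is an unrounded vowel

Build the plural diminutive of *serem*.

The final consonant of *serem* is /m/, which is a nasal, so the diminutive suffix is -a, giving *serema*.
The diminutive form *serema*: last vowel = /a/, an unrounded vowel → -giw → *seremagiw*.

seremagiw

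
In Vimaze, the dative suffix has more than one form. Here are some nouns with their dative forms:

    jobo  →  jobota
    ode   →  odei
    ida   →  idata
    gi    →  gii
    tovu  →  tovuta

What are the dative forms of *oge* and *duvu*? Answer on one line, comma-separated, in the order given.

Looking at the last vowel of each stem: -i when the last vowel of the stem is a front vowel (*ode*, *gi*); -ta when the last vowel of the stem is a back vowel (*jobo*, *ida*, *tovu*).
The last vowel of *oge* is /e/, which is a front vowel, so the suffix is -i, giving *ogei*.
*duvu* — last vowel /u/ (a back vowel) → -ta → *duvuta*.

ogei, duvuta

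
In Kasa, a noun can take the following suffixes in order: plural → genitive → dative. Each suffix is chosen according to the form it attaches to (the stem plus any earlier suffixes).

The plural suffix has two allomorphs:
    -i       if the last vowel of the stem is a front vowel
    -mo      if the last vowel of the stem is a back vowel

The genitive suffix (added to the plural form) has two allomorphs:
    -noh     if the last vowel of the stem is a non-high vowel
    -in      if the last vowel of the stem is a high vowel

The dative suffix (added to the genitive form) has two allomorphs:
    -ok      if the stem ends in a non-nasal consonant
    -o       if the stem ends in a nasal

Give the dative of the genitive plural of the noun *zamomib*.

The last vowel of *zamomib* is /i/, which is a front vowel, so the plural suffix is -i, giving *zamomibi*.
The plural form *zamomibi*: last vowel = /i/, a high vowel → -in → *zamomibiin*.
Since the final consonant of the genitive form *zamomibiin* is /n/ (a nasal), it takes -o, giving *zamomibiino*.

zamomibiino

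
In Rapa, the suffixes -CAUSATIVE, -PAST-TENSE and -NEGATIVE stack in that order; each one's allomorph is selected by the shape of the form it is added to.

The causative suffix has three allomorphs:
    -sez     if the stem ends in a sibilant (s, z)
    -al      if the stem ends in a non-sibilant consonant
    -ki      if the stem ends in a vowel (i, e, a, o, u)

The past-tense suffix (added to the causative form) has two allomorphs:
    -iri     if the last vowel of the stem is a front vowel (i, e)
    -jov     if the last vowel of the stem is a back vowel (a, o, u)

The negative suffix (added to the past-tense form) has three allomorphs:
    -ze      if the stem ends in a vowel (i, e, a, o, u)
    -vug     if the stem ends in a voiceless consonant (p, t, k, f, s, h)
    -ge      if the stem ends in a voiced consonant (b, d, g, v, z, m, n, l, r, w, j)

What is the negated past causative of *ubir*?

ubiraljovge

The final sound of *ubir* is /r/, which is a non-sibilant consonant, so the causative suffix is -al, giving *ubiral*.
Since the last vowel of the causative form *ubiral* is /a/ (a back vowel), it takes -jov, giving *ubiraljov*.
Since the final sound of the past-tense form *ubiraljov* is /v/ (a voiced consonant), it takes -ge, giving *ubiraljovge*.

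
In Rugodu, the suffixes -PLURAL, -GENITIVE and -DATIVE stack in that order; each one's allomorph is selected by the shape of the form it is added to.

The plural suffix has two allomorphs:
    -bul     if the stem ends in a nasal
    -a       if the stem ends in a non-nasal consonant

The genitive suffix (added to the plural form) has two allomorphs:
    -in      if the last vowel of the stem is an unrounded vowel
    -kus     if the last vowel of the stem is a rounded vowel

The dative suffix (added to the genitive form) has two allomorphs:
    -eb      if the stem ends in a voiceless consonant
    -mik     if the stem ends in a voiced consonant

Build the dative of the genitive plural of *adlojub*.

*adlojub* — final consonant /b/ (non-nasal) → -a → *adlojuba*.
The plural form *adlojuba* — last vowel /a/ (an unrounded vowel) → -in → *adlojubain*.
The final consonant of the genitive form *adlojubain* is /n/, which is voiced, so the dative suffix is -mik, giving *adlojubainmik*.

adlojubainmik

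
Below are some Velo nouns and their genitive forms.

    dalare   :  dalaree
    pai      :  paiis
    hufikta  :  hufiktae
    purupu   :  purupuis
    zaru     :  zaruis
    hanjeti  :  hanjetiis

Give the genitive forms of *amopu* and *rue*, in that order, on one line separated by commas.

amopuis, ruee

The suffix is conditioned by the last vowel: -is when the last vowel of the stem is a high vowel (*pai*, *purupu*, *zaru*, *hanjeti*); -e when the last vowel of the stem is a non-high vowel (*dalare*, *hufikta*).
*amopu*: last vowel = /u/, a high vowel → -is → *amopuis*.
*rue* — last vowel /e/ (a non-high vowel) → -e → *ruee*.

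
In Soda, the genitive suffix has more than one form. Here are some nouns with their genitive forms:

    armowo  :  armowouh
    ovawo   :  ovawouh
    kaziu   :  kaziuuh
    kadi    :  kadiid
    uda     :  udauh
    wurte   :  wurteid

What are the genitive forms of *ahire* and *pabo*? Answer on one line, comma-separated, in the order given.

ahireid, pabouh

The suffix is conditioned by the last vowel: -id when the last vowel of the stem is a front vowel (*kadi*, *wurte*); -uh when the last vowel of the stem is a back vowel (*armowo*, *ovawo*, *kaziu*, *uda*).
*ahire*: last vowel = /e/, a front vowel → -id → *ahireid*.
Since the last vowel of *pabo* is /o/ (a back vowel), it takes -uh, giving *pabouh*.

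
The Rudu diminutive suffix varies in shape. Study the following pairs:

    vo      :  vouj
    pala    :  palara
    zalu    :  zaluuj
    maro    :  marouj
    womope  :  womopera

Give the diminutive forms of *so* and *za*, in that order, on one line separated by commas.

souj, zara

Looking at the last vowel of each stem: -uj when the last vowel of the stem is a rounded vowel (*vo*, *zalu*, *maro*); -ra when the last vowel of the stem is an unrounded vowel (*pala*, *womope*).
The last vowel of *so* is /o/, which is a rounded vowel, so the suffix is -uj, giving *souj*.
*za*: last vowel = /a/, an unrounded vowel → -ra → *zara*.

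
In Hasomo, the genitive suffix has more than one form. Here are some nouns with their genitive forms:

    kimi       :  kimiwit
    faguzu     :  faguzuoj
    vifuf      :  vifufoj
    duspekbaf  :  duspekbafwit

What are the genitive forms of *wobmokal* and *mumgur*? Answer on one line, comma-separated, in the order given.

The suffix is conditioned by the last vowel: -oj when the last vowel of the stem is a rounded vowel (*faguzu*, *vifuf*); -wit when the last vowel of the stem is an unrounded vowel (*kimi*, *duspekbaf*).
*wobmokal* — last vowel /a/ (an unrounded vowel) → -wit → *wobmokalwit*.
Since the last vowel of *mumgur* is /u/ (a rounded vowel), it takes -oj, giving *mumguroj*.

wobmokalwit, mumguroj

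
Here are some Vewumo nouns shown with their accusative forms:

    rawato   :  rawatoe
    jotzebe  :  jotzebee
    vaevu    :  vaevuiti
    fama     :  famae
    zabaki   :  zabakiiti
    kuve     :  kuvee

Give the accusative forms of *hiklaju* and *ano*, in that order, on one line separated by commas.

hiklajuiti, anoe

Looking at the last vowel of each stem: -iti when the last vowel of the stem is a high vowel (*vaevu*, *zabaki*); -e when the last vowel of the stem is a non-high vowel (*rawato*, *jotzebe*, *fama*, *kuve*).
The last vowel of *hiklaju* is /u/, which is a high vowel, so the suffix is -iti, giving *hiklajuiti*.
*ano*: last vowel = /o/, a non-high vowel → -e → *anoe*.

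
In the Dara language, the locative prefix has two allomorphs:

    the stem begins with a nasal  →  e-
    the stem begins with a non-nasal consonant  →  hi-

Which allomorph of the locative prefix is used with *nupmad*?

e-

*nupmad* — first consonant /n/ (a nasal) → e-.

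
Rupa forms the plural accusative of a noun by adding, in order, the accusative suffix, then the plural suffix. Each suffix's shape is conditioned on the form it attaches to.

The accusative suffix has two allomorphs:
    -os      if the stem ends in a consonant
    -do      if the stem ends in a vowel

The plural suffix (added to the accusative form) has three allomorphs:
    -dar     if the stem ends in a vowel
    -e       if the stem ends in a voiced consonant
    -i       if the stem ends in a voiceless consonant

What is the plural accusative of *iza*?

izadodar

*iza*: final sound = /a/, a vowel → -do → *izado*.
The final sound of the accusative form *izado* is /o/, which is a vowel, so the plural suffix is -dar, giving *izadodar*.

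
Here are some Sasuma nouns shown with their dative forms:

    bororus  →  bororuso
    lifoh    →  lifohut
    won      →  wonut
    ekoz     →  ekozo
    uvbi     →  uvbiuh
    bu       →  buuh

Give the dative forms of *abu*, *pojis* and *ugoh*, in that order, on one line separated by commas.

abuuh, pojiso, ugohut

The alternation tracks the final sound of the stem — -o when the stem ends in a sibilant (*bororus*, *ekoz*); -ut when the stem ends in a non-sibilant consonant (*lifoh*, *won*); -uh when the stem ends in a vowel (*uvbi*, *bu*).
The final sound of *abu* is /u/, which is a vowel, so the suffix is -uh, giving *abuuh*.
The final sound of *pojis* is /s/, which is a sibilant, so the suffix is -o, giving *pojiso*.
The final sound of *ugoh* is /h/, which is a non-sibilant consonant, so the suffix is -ut, giving *ugohut*.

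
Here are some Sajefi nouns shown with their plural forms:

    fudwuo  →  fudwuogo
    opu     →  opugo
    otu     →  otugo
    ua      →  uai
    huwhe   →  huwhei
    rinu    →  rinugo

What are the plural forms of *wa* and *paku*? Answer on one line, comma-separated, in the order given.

wai, pakugo

The pattern is rounding harmony: -go when the last vowel of the stem is a rounded vowel (*fudwuo*, *opu*, *otu*, *rinu*); -i when the last vowel of the stem is an unrounded vowel (*ua*, *huwhe*).
Since the last vowel of *wa* is /a/ (an unrounded vowel), it takes -i, giving *wai*.
*paku* — last vowel /u/ (a rounded vowel) → -go → *pakugo*.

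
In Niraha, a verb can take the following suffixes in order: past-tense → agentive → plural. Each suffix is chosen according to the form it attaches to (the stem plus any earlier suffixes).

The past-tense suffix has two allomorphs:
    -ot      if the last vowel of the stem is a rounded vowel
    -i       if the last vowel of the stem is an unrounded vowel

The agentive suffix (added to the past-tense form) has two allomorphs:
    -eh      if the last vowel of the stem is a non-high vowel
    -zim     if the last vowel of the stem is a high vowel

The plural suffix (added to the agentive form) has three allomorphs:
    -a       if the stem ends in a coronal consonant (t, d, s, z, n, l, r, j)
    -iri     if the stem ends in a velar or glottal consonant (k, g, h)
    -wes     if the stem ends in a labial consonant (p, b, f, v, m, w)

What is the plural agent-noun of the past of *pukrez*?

The last vowel of *pukrez* is /e/, which is an unrounded vowel, so the past-tense suffix is -i, giving *pukrezi*.
The past-tense form *pukrezi* — last vowel /i/ (a high vowel) → -zim → *pukrezizim*.
Since the final consonant of the agentive form *pukrezizim* is /m/ (labial), it takes -wes, giving *pukrezizimwes*.

pukrezizimwes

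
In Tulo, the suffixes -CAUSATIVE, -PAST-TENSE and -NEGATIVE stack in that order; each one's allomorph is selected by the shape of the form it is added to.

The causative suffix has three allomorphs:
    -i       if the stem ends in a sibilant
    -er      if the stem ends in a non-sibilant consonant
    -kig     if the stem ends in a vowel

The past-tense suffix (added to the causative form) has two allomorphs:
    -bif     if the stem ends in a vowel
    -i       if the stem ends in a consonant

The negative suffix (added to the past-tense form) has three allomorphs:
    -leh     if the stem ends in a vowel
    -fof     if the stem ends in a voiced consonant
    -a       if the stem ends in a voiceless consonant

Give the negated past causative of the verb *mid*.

miderileh

*mid*: final sound = /d/, a non-sibilant consonant → -er → *mider*.
The causative form *mider* — final sound /r/ (a consonant) → -i → *mideri*.
Since the final sound of the past-tense form *mideri* is /i/ (a vowel), it takes -leh, giving *miderileh*.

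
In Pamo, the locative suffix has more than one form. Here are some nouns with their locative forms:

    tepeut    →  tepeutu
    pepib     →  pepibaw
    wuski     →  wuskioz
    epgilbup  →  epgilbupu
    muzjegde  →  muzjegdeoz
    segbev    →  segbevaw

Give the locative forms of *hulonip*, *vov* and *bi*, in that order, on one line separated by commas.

hulonipu, vovaw, bioz

The pattern is voicing of the final sound: -u when the stem ends in a voiceless consonant (*tepeut*, *epgilbup*); -aw when the stem ends in a voiced consonant (*pepib*, *segbev*); -oz when the stem ends in a vowel (*wuski*, *muzjegde*).
The final sound of *hulonip* is /p/, which is a voiceless consonant, so the suffix is -u, giving *hulonipu*.
The final sound of *vov* is /v/, which is a voiced consonant, so the suffix is -aw, giving *vovaw*.
Since the final sound of *bi* is /i/ (a vowel), it takes -oz, giving *bioz*.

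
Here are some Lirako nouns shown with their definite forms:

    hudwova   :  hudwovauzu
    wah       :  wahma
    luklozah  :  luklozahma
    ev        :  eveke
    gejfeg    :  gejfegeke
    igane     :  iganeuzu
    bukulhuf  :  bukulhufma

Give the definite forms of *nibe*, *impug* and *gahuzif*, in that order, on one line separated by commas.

nibeuzu, impugeke, gahuzifma

Looking at the final sound of each stem: -ma when the stem ends in a voiceless consonant (*wah*, *luklozah*, *bukulhuf*); -eke when the stem ends in a voiced consonant (*ev*, *gejfeg*); -uzu when the stem ends in a vowel (*hudwova*, *igane*).
Since the final sound of *nibe* is /e/ (a vowel), it takes -uzu, giving *nibeuzu*.
*impug* — final sound /g/ (a voiced consonant) → -eke → *impugeke*.
Since the final sound of *gahuzif* is /f/ (a voiceless consonant), it takes -ma, giving *gahuzifma*.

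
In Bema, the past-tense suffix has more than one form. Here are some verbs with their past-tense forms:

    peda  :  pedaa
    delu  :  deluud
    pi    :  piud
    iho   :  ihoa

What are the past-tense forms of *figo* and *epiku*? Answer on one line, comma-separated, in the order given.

The alternation tracks the last vowel of the stem — -ud when the last vowel of the stem is a high vowel (*delu*, *pi*); -a when the last vowel of the stem is a non-high vowel (*peda*, *iho*).
The last vowel of *figo* is /o/, which is a non-high vowel, so the suffix is -a, giving *figoa*.
The last vowel of *epiku* is /u/, which is a high vowel, so the suffix is -ud, giving *epikuud*.

figoa, epikuud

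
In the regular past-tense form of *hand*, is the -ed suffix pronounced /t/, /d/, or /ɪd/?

The stem *hand* ends in /t/ or /d/.
The -ed suffix is realized as /ɪd/ after /t, d/; as /t/ after other voiceless consonants; and as /d/ after other voiced sounds.
So -ed on *hand* is pronounced /ɪd/.

/ɪd/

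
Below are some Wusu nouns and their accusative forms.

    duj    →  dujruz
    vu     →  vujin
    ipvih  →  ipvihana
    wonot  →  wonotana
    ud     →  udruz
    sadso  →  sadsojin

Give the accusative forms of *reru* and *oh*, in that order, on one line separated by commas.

rerujin, ohana

Looking at the final sound of each stem: -ana when the stem ends in a voiceless consonant (*ipvih*, *wonot*); -ruz when the stem ends in a voiced consonant (*duj*, *ud*); -jin when the stem ends in a vowel (*vu*, *sadso*).
*reru*: final sound = /u/, a vowel → -jin → *rerujin*.
*oh* — final sound /h/ (a voiceless consonant) → -ana → *ohana*.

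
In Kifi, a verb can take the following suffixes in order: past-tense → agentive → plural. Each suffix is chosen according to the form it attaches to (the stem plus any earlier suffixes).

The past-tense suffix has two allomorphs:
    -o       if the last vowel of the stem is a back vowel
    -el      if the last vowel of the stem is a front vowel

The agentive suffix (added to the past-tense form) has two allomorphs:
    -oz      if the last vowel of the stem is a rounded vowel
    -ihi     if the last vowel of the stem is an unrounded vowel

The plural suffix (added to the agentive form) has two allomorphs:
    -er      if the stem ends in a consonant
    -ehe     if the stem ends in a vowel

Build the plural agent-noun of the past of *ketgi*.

Since the last vowel of *ketgi* is /i/ (a front vowel), it takes -el, giving *ketgiel*.
The last vowel of the past-tense form *ketgiel* is /e/, which is an unrounded vowel, so the agentive suffix is -ihi, giving *ketgielihi*.
The agentive form *ketgielihi* — final sound /i/ (a vowel) → -ehe → *ketgielihiehe*.

ketgielihiehe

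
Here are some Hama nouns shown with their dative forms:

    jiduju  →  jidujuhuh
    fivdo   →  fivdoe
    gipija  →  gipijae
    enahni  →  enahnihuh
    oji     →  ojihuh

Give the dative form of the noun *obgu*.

obguhuh

The suffix is conditioned by the last vowel: -huh when the last vowel of the stem is a high vowel (*jiduju*, *enahni*, *oji*); -e when the last vowel of the stem is a non-high vowel (*fivdo*, *gipija*).
*obgu* — last vowel /u/ (a high vowel) → -huh → *obguhuh*.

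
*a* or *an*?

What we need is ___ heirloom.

an

The indefinite article is chosen by the initial *sound* of the following word, not its spelling.
*heirloom* begins with the sound /ɛ/ (silent h) — a vowel sound.
So the article is *an*: What we need is an heirloom.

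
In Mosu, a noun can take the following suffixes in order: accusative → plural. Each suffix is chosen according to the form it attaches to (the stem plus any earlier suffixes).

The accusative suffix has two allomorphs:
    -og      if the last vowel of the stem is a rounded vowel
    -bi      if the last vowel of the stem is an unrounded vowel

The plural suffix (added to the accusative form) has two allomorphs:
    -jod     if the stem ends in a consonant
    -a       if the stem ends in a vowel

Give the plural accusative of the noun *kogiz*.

kogizbia

Since the last vowel of *kogiz* is /i/ (an unrounded vowel), it takes -bi, giving *kogizbi*.
The final sound of the accusative form *kogizbi* is /i/, which is a vowel, so the plural suffix is -a, giving *kogizbia*.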